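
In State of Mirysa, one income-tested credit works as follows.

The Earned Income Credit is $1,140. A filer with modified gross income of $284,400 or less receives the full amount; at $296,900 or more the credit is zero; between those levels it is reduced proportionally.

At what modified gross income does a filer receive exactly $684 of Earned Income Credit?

$684 is 684/1,140 of the full $1,140, so 456/1,140 of the $12,500 range has been used: income = $284,400 + $12,500 × 456/1,140 = $289,400.

$289,400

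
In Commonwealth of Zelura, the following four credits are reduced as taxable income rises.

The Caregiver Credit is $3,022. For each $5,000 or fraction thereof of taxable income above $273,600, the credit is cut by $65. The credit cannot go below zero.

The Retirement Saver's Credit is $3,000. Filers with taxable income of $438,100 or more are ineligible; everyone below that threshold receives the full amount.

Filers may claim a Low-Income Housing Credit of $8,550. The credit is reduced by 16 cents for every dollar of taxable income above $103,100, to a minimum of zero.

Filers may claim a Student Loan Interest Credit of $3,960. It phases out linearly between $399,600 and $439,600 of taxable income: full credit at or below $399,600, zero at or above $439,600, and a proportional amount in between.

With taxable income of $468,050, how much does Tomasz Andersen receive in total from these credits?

$487

Caregiver Credit: income exceeds $273,600 by $194,450, which is 39 full-or-partial $5,000 increments; reduction = 39 × $65 = $2,535, leaving $487.
Retirement Saver's Credit: $468,050 meets or exceeds the $438,100 cutoff, so the credit is $0.
Low-Income Housing Credit: 16% of the $364,950 excess over $103,100 is $58,392 ≥ base, so the credit is $0.
Student Loan Interest Credit: $468,050 is at or above $439,600, so the credit is $0.
Total: $487 + $0 + $0 + $0 = $487.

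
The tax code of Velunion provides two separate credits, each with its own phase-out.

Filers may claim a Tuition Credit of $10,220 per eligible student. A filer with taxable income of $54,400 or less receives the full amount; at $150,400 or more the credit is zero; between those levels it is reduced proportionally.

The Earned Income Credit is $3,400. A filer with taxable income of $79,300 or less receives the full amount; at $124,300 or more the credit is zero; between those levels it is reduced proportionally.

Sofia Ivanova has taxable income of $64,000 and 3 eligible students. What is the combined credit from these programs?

Tuition Credit: base = 3 × $10,220 = $30,660. $64,000 is $9,600 into a $96,000 phase-out range, leaving 86,400/96,000 of the credit: $30,660 × 86,400/96,000 = $27,594.
Earned Income Credit: $64,000 is at or below the $79,300 threshold, so the full $3,400 applies.
Total: $27,594 + $3,400 = $30,994.

$30,994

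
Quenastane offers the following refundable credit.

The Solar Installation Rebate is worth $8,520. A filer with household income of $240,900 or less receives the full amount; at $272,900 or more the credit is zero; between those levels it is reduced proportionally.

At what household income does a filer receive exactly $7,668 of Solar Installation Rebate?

$7,668 is 7,668/8,520 of the full $8,520, so 852/8,520 of the $32,000 range has been used: income = $240,900 + $32,000 × 852/8,520 = $244,100.

$244,100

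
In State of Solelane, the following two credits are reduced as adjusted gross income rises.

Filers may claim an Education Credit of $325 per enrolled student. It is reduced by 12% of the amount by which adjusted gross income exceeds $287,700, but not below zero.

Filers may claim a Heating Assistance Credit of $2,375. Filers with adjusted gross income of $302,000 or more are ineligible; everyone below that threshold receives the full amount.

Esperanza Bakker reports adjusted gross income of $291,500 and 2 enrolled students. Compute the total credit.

$2,569

Education Credit: base = 2 × $325 = $650. 12% of the $3,800 excess over $287,700 is $456; credit = $650 − $456 = $194.
Heating Assistance Credit: $291,500 is below the $302,000 cutoff, so the full $2,375 applies.
Total: $194 + $2,375 = $2,569.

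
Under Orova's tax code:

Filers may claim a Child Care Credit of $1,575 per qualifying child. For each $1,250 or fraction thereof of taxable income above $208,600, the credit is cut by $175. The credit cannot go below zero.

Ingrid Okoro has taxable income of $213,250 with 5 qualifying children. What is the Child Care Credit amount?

$7,175

Child Care Credit: base = 5 × $1,575 = $7,875. income exceeds $208,600 by $4,650, which is 4 full-or-partial $1,250 increments; reduction = 4 × $175 = $700, leaving $7,175.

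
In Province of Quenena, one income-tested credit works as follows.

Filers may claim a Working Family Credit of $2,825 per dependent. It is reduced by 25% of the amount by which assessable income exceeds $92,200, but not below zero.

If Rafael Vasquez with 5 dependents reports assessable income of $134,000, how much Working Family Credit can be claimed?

Working Family Credit: base = 5 × $2,825 = $14,125. 25% of the $41,800 excess over $92,200 is $10,450; credit = $14,125 − $10,450 = $3,675.

$3,675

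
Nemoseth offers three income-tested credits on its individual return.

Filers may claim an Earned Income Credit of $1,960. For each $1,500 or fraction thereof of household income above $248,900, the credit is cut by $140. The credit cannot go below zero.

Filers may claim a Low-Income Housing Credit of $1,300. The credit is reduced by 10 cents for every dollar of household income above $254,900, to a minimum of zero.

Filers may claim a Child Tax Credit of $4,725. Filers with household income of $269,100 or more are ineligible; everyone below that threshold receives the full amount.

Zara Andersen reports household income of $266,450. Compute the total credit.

$5,150

Earned Income Credit: income exceeds $248,900 by $17,550, which is 12 full-or-partial $1,500 increments; reduction = 12 × $140 = $1,680, leaving $280.
Low-Income Housing Credit: 10% of the $11,550 excess over $254,900 is $1,155; credit = $1,300 − $1,155 = $145.
Child Tax Credit: $266,450 is below the $269,100 cutoff, so the full $4,725 applies.
Total: $280 + $145 + $4,725 = $5,150.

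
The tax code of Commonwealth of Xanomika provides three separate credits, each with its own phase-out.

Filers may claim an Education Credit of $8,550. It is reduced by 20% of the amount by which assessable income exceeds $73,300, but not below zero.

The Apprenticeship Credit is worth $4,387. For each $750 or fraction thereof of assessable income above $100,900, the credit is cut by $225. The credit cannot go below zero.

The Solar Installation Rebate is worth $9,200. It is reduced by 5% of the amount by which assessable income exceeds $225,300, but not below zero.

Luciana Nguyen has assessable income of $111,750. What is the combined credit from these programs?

Education Credit: 20% of the $38,450 excess over $73,300 is $7,690; credit = $8,550 − $7,690 = $860.
Apprenticeship Credit: income exceeds $100,900 by $10,850, which is 15 full-or-partial $750 increments; reduction = 15 × $225 = $3,375, leaving $1,012.
Solar Installation Rebate: $111,750 is at or below the $225,300 threshold, so the full $9,200 applies.
Total: $860 + $1,012 + $9,200 = $11,072.

$11,072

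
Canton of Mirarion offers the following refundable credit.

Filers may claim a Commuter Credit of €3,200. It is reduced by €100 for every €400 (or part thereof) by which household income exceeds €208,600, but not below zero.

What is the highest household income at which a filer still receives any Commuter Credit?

€221,000

After 31 increments the reduction is 31 × €100 = €3,100, leaving €100; one more increment wipes it out. Increment 31 ends at excess 31 × €400 = €12,400, so the highest qualifying income is €208,600 + €12,400 = €221,000.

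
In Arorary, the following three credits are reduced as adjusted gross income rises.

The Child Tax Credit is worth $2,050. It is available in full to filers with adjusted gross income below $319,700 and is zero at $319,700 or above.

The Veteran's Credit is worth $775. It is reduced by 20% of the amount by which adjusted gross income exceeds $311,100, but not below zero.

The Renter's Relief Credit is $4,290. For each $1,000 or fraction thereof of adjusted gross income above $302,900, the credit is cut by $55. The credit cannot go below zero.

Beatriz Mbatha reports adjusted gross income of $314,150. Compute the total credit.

$5,845

Child Tax Credit: $314,150 is below the $319,700 cutoff, so the full $2,050 applies.
Veteran's Credit: 20% of the $3,050 excess over $311,100 is $610; credit = $775 − $610 = $165.
Renter's Relief Credit: income exceeds $302,900 by $11,250, which is 12 full-or-partial $1,000 increments; reduction = 12 × $55 = $660, leaving $3,630.
Total: $2,050 + $165 + $3,630 = $5,845.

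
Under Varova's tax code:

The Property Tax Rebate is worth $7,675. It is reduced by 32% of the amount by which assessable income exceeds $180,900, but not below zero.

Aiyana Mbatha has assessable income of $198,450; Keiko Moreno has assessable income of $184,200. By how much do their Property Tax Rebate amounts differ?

$4,560

Aiyana ($198,450): Property Tax Rebate: 32% of the $17,550 excess over $180,900 is $5,616; credit = $7,675 − $5,616 = $2,059.
Keiko ($184,200): Property Tax Rebate: 32% of the $3,300 excess over $180,900 is $1,056; credit = $7,675 − $1,056 = $6,619.
Difference: |$2,059 − $6,619| = $4,560.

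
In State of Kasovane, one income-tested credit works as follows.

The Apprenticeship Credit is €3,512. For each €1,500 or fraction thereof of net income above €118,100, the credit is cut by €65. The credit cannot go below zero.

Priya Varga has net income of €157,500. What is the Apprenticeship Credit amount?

€1,757

Apprenticeship Credit: income exceeds €118,100 by €39,400, which is 27 full-or-partial €1,500 increments; reduction = 27 × €65 = €1,755, leaving €1,757.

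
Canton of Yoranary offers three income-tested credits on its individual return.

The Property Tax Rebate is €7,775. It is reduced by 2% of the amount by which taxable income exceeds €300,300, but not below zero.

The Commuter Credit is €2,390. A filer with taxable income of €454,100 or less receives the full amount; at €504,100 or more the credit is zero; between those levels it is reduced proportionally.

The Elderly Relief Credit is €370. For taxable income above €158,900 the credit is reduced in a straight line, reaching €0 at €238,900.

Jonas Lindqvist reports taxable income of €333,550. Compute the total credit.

Property Tax Rebate: 2% of the €33,250 excess over €300,300 is €665; credit = €7,775 − €665 = €7,110.
Commuter Credit: €333,550 is at or below the €454,100 threshold, so the full €2,390 applies.
Elderly Relief Credit: €333,550 is at or above €238,900, so the credit is €0.
Total: €7,110 + €2,390 + €0 = €9,500.

€9,500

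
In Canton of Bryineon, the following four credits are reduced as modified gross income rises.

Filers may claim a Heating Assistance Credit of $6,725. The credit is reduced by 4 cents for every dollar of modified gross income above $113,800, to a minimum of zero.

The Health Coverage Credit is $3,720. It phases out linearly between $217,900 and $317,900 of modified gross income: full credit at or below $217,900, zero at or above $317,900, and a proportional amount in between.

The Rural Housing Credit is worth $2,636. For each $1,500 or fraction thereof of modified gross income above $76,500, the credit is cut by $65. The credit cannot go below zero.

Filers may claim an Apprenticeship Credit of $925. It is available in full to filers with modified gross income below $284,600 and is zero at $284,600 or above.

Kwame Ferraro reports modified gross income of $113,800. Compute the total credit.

$12,381

Heating Assistance Credit: $113,800 is at or below the $113,800 threshold, so the full $6,725 applies.
Health Coverage Credit: $113,800 is at or below the $217,900 threshold, so the full $3,720 applies.
Rural Housing Credit: income exceeds $76,500 by $37,300, which is 25 full-or-partial $1,500 increments; reduction = 25 × $65 = $1,625, leaving $1,011.
Apprenticeship Credit: $113,800 is below the $284,600 cutoff, so the full $925 applies.
Total: $6,725 + $3,720 + $1,011 + $925 = $12,381.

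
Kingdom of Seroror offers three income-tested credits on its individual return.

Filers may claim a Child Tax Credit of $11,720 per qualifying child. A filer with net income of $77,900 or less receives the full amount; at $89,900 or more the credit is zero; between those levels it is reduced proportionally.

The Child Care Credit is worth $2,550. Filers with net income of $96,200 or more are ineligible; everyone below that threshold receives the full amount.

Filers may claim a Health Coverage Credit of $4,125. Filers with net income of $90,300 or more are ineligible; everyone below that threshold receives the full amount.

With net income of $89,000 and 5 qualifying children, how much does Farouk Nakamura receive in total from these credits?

$11,070

Child Tax Credit: base = 5 × $11,720 = $58,600. $89,000 is $11,100 into a $12,000 phase-out range, leaving 900/12,000 of the credit: $58,600 × 900/12,000 = $4,395.
Child Care Credit: $89,000 is below the $96,200 cutoff, so the full $2,550 applies.
Health Coverage Credit: $89,000 is below the $90,300 cutoff, so the full $4,125 applies.
Total: $4,395 + $2,550 + $4,125 = $11,070.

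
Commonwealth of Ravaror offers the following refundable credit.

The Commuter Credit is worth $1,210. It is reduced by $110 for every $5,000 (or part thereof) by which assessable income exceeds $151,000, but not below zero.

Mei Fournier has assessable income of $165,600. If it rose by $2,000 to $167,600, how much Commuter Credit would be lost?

At $165,600 — income exceeds $151,000 by $14,600, which is 3 full-or-partial $5,000 increments; reduction = 3 × $110 = $330, leaving $880.
At $167,600 — income exceeds $151,000 by $16,600, which is 4 full-or-partial $5,000 increments; reduction = 4 × $110 = $440, leaving $770.
Lost: $880 − $770 = $110.

$110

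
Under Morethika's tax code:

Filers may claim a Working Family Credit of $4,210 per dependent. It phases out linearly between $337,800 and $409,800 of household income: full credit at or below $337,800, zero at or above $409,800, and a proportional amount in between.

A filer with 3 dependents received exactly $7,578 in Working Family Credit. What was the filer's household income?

Full credit = 3 × $4,210 = $12,630.
$7,578 is 7,578/12,630 of the full $12,630, so 5,052/12,630 of the $72,000 range has been used: income = $337,800 + $72,000 × 5,052/12,630 = $366,600.

$366,600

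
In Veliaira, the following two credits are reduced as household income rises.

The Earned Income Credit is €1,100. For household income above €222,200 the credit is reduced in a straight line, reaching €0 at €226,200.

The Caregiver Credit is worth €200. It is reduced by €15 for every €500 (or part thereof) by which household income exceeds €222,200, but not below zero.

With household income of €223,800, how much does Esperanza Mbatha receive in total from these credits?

€800

Earned Income Credit: €223,800 is €1,600 into a €4,000 phase-out range, leaving 2,400/4,000 of the credit: €1,100 × 2,400/4,000 = €660.
Caregiver Credit: income exceeds €222,200 by €1,600, which is 4 full-or-partial €500 increments; reduction = 4 × €15 = €60, leaving €140.
Total: €660 + €140 = €800.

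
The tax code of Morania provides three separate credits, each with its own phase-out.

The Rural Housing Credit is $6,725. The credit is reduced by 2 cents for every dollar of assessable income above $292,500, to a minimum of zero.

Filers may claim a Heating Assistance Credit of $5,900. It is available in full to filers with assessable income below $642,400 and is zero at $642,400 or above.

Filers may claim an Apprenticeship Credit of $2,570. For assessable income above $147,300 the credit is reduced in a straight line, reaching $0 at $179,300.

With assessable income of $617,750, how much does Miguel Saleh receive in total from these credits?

$6,120

Rural Housing Credit: 2% of the $325,250 excess over $292,500 is $6,505; credit = $6,725 − $6,505 = $220.
Heating Assistance Credit: $617,750 is below the $642,400 cutoff, so the full $5,900 applies.
Apprenticeship Credit: $617,750 is at or above $179,300, so the credit is $0.
Total: $220 + $5,900 + $0 = $6,120.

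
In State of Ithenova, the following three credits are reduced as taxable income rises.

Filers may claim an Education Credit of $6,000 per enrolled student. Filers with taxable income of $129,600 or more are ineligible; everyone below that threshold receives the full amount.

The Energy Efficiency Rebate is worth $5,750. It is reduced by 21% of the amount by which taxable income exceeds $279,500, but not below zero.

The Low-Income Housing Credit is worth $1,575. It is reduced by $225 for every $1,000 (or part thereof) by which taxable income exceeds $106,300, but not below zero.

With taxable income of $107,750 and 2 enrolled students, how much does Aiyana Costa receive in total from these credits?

Education Credit: base = 2 × $6,000 = $12,000. $107,750 is below the $129,600 cutoff, so the full $12,000 applies.
Energy Efficiency Rebate: $107,750 is at or below the $279,500 threshold, so the full $5,750 applies.
Low-Income Housing Credit: income exceeds $106,300 by $1,450, which is 2 full-or-partial $1,000 increments; reduction = 2 × $225 = $450, leaving $1,125.
Total: $12,000 + $5,750 + $1,125 = $18,875.

$18,875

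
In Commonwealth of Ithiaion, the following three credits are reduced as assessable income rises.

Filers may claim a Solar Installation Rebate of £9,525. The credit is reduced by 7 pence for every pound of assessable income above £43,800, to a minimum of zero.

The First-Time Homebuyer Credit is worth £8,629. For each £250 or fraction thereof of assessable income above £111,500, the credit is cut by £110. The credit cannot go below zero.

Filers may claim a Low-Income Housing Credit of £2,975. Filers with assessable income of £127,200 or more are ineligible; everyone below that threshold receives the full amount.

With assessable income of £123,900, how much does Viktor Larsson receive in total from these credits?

£10,022

Solar Installation Rebate: 7% of the £80,100 excess over £43,800 is £5,607; credit = £9,525 − £5,607 = £3,918.
First-Time Homebuyer Credit: income exceeds £111,500 by £12,400, which is 50 full-or-partial £250 increments; reduction = 50 × £110 = £5,500, leaving £3,129.
Low-Income Housing Credit: £123,900 is below the £127,200 cutoff, so the full £2,975 applies.
Total: £3,918 + £3,129 + £2,975 = £10,022.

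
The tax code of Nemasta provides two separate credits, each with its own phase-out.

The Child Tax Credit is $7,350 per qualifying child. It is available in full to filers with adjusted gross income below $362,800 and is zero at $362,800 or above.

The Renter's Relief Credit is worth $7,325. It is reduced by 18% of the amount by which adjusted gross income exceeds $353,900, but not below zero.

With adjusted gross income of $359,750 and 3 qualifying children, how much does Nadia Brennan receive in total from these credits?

Child Tax Credit: base = 3 × $7,350 = $22,050. $359,750 is below the $362,800 cutoff, so the full $22,050 applies.
Renter's Relief Credit: 18% of the $5,850 excess over $353,900 is $1,053; credit = $7,325 − $1,053 = $6,272.
Total: $22,050 + $6,272 = $28,322.

$28,322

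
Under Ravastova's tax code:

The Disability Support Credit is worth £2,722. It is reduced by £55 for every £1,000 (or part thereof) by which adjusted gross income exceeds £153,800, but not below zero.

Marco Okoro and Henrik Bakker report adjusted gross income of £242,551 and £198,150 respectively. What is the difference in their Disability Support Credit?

£247

Marco (£242,551): Disability Support Credit: income exceeds £153,800 by £88,751 → 89 increments × £55 = £4,895 ≥ base, so the credit is £0.
Henrik (£198,150): Disability Support Credit: income exceeds £153,800 by £44,350, which is 45 full-or-partial £1,000 increments; reduction = 45 × £55 = £2,475, leaving £247.
Difference: |£0 − £247| = £247.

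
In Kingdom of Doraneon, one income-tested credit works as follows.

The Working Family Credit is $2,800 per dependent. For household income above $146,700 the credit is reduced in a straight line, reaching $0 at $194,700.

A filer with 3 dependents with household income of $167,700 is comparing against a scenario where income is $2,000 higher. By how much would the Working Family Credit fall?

$350

At $167,700 — base = 3 × $2,800 = $8,400. $167,700 is $21,000 into a $48,000 phase-out range, leaving 27,000/48,000 of the credit: $8,400 × 27,000/48,000 = $4,725.
At $169,700 — base = 3 × $2,800 = $8,400. $169,700 is $23,000 into a $48,000 phase-out range, leaving 25,000/48,000 of the credit: $8,400 × 25,000/48,000 = $4,375.
Lost: $4,725 − $4,375 = $350.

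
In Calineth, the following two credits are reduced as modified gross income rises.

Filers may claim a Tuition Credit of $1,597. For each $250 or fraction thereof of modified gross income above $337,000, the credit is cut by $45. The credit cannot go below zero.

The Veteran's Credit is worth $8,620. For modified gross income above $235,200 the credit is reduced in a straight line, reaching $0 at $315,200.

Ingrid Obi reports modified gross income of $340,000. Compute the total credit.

Tuition Credit: income exceeds $337,000 by $3,000, which is 12 full-or-partial $250 increments; reduction = 12 × $45 = $540, leaving $1,057.
Veteran's Credit: $340,000 is at or above $315,200, so the credit is $0.
Total: $1,057 + $0 = $1,057.

$1,057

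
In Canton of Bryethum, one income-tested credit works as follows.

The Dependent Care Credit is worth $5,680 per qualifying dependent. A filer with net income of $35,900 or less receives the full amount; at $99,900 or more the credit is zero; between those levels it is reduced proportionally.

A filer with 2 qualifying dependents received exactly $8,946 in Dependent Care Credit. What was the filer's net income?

$49,500

Full credit = 2 × $5,680 = $11,360.
$8,946 is 8,946/11,360 of the full $11,360, so 2,414/11,360 of the $64,000 range has been used: income = $35,900 + $64,000 × 2,414/11,360 = $49,500.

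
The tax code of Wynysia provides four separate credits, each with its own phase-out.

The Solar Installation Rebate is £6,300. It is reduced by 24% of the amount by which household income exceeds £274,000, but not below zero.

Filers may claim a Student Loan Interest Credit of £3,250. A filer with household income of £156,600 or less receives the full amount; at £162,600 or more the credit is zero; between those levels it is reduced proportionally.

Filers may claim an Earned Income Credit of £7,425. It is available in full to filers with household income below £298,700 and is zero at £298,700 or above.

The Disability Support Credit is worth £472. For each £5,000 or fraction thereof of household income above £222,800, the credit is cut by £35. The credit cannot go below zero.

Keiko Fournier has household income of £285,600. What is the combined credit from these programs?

£10,958

Solar Installation Rebate: 24% of the £11,600 excess over £274,000 is £2,784; credit = £6,300 − £2,784 = £3,516.
Student Loan Interest Credit: £285,600 is at or above £162,600, so the credit is £0.
Earned Income Credit: £285,600 is below the £298,700 cutoff, so the full £7,425 applies.
Disability Support Credit: income exceeds £222,800 by £62,800, which is 13 full-or-partial £5,000 increments; reduction = 13 × £35 = £455, leaving £17.
Total: £3,516 + £0 + £7,425 + £17 = £10,958.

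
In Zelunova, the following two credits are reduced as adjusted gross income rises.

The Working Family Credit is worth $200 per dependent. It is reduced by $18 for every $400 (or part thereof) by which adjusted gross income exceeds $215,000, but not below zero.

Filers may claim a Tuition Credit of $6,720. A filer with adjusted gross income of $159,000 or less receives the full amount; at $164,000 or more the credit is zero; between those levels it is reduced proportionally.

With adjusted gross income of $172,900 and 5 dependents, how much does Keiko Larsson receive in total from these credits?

$1,000

Working Family Credit: base = 5 × $200 = $1,000. $172,900 is at or below the $215,000 threshold, so the full $1,000 applies.
Tuition Credit: $172,900 is at or above $164,000, so the credit is $0.
Total: $1,000 + $0 = $1,000.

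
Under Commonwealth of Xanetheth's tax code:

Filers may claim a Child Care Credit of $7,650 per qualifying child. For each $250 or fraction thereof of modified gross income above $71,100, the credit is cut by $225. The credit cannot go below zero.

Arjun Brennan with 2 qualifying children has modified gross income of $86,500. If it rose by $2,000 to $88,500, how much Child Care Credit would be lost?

At $86,500 — base = 2 × $7,650 = $15,300. income exceeds $71,100 by $15,400, which is 62 full-or-partial $250 increments; reduction = 62 × $225 = $13,950, leaving $1,350.
At $88,500 — base = 2 × $7,650 = $15,300. income exceeds $71,100 by $17,400 → 70 increments × $225 = $15,750 ≥ base, so the credit is $0.
Lost: $1,350 − $0 = $1,350.

$1,350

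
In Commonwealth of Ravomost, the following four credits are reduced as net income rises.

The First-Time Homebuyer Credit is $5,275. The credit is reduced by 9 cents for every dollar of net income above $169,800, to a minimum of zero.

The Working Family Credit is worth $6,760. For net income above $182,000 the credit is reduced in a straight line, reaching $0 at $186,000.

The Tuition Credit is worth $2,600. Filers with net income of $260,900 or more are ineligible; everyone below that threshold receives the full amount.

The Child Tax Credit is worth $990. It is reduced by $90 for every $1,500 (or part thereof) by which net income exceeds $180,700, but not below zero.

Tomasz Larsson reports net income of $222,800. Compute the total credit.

First-Time Homebuyer Credit: 9% of the $53,000 excess over $169,800 is $4,770; credit = $5,275 − $4,770 = $505.
Working Family Credit: $222,800 is at or above $186,000, so the credit is $0.
Tuition Credit: $222,800 is below the $260,900 cutoff, so the full $2,600 applies.
Child Tax Credit: income exceeds $180,700 by $42,100 → 29 increments × $90 = $2,610 ≥ base, so the credit is $0.
Total: $505 + $0 + $2,600 + $0 = $3,105.

$3,105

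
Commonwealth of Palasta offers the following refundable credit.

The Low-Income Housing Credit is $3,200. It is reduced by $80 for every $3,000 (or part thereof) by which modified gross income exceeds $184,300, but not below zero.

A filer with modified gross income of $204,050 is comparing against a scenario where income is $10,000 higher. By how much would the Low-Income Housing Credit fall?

$240

At $204,050 — income exceeds $184,300 by $19,750, which is 7 full-or-partial $3,000 increments; reduction = 7 × $80 = $560, leaving $2,640.
At $214,050 — income exceeds $184,300 by $29,750, which is 10 full-or-partial $3,000 increments; reduction = 10 × $80 = $800, leaving $2,400.
Lost: $2,640 − $2,400 = $240.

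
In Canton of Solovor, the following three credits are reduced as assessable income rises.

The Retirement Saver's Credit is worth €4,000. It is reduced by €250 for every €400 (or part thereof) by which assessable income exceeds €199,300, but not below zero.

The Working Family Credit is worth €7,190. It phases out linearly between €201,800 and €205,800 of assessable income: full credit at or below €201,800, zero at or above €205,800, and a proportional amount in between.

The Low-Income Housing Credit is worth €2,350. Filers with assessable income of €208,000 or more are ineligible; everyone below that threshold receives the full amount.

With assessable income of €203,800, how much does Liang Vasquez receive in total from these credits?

€6,945

Retirement Saver's Credit: income exceeds €199,300 by €4,500, which is 12 full-or-partial €400 increments; reduction = 12 × €250 = €3,000, leaving €1,000.
Working Family Credit: €203,800 is €2,000 into a €4,000 phase-out range, leaving 2,000/4,000 of the credit: €7,190 × 2,000/4,000 = €3,595.
Low-Income Housing Credit: €203,800 is below the €208,000 cutoff, so the full €2,350 applies.
Total: €1,000 + €3,595 + €2,350 = €6,945.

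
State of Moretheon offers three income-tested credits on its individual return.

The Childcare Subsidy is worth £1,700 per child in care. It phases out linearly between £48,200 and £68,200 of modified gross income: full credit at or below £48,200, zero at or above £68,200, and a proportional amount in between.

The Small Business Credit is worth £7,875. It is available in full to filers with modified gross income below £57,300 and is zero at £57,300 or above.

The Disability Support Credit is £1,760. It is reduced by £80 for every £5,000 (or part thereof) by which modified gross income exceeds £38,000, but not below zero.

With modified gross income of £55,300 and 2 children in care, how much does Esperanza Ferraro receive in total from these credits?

Childcare Subsidy: base = 2 × £1,700 = £3,400. £55,300 is £7,100 into a £20,000 phase-out range, leaving 12,900/20,000 of the credit: £3,400 × 12,900/20,000 = £2,193.
Small Business Credit: £55,300 is below the £57,300 cutoff, so the full £7,875 applies.
Disability Support Credit: income exceeds £38,000 by £17,300, which is 4 full-or-partial £5,000 increments; reduction = 4 × £80 = £320, leaving £1,440.
Total: £2,193 + £7,875 + £1,440 = £11,508.

£11,508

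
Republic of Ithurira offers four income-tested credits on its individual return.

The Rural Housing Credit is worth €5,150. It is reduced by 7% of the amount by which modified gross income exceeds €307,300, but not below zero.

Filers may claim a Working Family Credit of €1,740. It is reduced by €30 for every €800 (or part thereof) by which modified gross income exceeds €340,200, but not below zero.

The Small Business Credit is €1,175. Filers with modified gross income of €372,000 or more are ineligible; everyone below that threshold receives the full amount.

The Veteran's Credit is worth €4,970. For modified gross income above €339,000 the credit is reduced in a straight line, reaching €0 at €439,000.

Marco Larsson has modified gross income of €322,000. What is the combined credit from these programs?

€12,006

Rural Housing Credit: 7% of the €14,700 excess over €307,300 is €1,029; credit = €5,150 − €1,029 = €4,121.
Working Family Credit: €322,000 is at or below the €340,200 threshold, so the full €1,740 applies.
Small Business Credit: €322,000 is below the €372,000 cutoff, so the full €1,175 applies.
Veteran's Credit: €322,000 is at or below the €339,000 threshold, so the full €4,970 applies.
Total: €4,121 + €1,740 + €1,175 + €4,970 = €12,006.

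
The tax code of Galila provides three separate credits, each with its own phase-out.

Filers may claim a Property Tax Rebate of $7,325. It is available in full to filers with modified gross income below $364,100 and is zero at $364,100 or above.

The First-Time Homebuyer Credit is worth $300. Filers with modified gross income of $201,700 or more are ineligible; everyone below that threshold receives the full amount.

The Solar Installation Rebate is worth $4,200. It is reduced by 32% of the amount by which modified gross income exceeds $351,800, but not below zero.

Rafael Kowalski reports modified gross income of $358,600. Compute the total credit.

$9,349

Property Tax Rebate: $358,600 is below the $364,100 cutoff, so the full $7,325 applies.
First-Time Homebuyer Credit: $358,600 meets or exceeds the $201,700 cutoff, so the credit is $0.
Solar Installation Rebate: 32% of the $6,800 excess over $351,800 is $2,176; credit = $4,200 − $2,176 = $2,024.
Total: $7,325 + $0 + $2,024 = $9,349.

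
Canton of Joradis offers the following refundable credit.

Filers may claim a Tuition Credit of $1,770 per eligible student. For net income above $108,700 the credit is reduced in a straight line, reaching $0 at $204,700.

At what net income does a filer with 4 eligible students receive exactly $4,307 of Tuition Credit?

Full credit = 4 × $1,770 = $7,080.
$4,307 is 4,307/7,080 of the full $7,080, so 2,773/7,080 of the $96,000 range has been used: income = $108,700 + $96,000 × 2,773/7,080 = $146,300.

$146,300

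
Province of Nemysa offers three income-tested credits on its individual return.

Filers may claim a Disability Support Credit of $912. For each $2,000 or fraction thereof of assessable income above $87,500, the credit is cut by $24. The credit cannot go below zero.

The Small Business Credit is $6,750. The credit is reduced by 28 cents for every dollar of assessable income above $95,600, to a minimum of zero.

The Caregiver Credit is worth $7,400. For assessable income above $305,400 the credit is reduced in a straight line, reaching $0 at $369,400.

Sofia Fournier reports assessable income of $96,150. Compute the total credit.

$14,788

Disability Support Credit: income exceeds $87,500 by $8,650, which is 5 full-or-partial $2,000 increments; reduction = 5 × $24 = $120, leaving $792.
Small Business Credit: 28% of the $550 excess over $95,600 is $154; credit = $6,750 − $154 = $6,596.
Caregiver Credit: $96,150 is at or below the $305,400 threshold, so the full $7,400 applies.
Total: $792 + $6,596 + $7,400 = $14,788.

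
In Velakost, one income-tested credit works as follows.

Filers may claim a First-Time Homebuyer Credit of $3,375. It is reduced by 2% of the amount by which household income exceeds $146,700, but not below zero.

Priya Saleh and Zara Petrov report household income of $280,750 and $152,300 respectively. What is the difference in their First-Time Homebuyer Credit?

Priya ($280,750): First-Time Homebuyer Credit: 2% of the $134,050 excess over $146,700 is $2,681; credit = $3,375 − $2,681 = $694.
Zara ($152,300): First-Time Homebuyer Credit: 2% of the $5,600 excess over $146,700 is $112; credit = $3,375 − $112 = $3,263.
Difference: |$694 − $3,263| = $2,569.

$2,569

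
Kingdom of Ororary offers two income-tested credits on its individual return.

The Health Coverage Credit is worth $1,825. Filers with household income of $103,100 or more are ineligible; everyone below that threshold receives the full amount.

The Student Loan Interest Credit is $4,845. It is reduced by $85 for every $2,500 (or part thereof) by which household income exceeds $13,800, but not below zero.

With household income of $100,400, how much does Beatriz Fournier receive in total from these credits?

Health Coverage Credit: $100,400 is below the $103,100 cutoff, so the full $1,825 applies.
Student Loan Interest Credit: income exceeds $13,800 by $86,600, which is 35 full-or-partial $2,500 increments; reduction = 35 × $85 = $2,975, leaving $1,870.
Total: $1,825 + $1,870 = $3,695.

$3,695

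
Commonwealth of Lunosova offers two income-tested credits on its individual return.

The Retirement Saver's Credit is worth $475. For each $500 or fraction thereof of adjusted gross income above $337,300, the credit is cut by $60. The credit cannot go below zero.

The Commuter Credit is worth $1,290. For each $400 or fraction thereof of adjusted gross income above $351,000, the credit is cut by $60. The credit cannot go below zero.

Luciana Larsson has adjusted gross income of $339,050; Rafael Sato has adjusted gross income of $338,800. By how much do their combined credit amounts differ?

$60

Luciana ($339,050): Retirement Saver's Credit: income exceeds $337,300 by $1,750, which is 4 full-or-partial $500 increments; reduction = 4 × $60 = $240, leaving $235. Commuter Credit: $339,050 is at or below the $351,000 threshold, so the full $1,290 applies. total $235 + $1,290 = $1,525
Rafael ($338,800): Retirement Saver's Credit: income exceeds $337,300 by $1,500, which is 3 full-or-partial $500 increments; reduction = 3 × $60 = $180, leaving $295. Commuter Credit: $338,800 is at or below the $351,000 threshold, so the full $1,290 applies. total $295 + $1,290 = $1,585
Difference: |$1,525 − $1,585| = $60.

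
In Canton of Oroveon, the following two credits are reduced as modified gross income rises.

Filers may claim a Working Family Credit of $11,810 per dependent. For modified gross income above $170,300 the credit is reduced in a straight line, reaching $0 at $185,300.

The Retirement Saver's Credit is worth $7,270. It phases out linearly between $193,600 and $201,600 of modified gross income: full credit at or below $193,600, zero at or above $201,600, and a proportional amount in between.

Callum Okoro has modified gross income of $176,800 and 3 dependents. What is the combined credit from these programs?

Working Family Credit: base = 3 × $11,810 = $35,430. $176,800 is $6,500 into a $15,000 phase-out range, leaving 8,500/15,000 of the credit: $35,430 × 8,500/15,000 = $20,077.
Retirement Saver's Credit: $176,800 is at or below the $193,600 threshold, so the full $7,270 applies.
Total: $20,077 + $7,270 = $27,347.

$27,347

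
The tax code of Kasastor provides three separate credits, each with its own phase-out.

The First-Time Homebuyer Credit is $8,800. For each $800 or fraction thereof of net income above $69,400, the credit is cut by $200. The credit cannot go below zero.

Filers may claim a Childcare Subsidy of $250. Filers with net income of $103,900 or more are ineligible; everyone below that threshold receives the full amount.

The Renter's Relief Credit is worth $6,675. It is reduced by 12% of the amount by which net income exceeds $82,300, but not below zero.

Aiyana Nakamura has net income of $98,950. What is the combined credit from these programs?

$6,327

First-Time Homebuyer Credit: income exceeds $69,400 by $29,550, which is 37 full-or-partial $800 increments; reduction = 37 × $200 = $7,400, leaving $1,400.
Childcare Subsidy: $98,950 is below the $103,900 cutoff, so the full $250 applies.
Renter's Relief Credit: 12% of the $16,650 excess over $82,300 is $1,998; credit = $6,675 − $1,998 = $4,677.
Total: $1,400 + $250 + $4,677 = $6,327.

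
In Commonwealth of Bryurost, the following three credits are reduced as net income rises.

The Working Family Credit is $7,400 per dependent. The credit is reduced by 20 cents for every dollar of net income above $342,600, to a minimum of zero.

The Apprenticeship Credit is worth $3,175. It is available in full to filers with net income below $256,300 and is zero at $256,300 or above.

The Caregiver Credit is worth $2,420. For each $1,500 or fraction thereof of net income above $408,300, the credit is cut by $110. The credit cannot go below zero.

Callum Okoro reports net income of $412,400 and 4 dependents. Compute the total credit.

Working Family Credit: base = 4 × $7,400 = $29,600. 20% of the $69,800 excess over $342,600 is $13,960; credit = $29,600 − $13,960 = $15,640.
Apprenticeship Credit: $412,400 meets or exceeds the $256,300 cutoff, so the credit is $0.
Caregiver Credit: income exceeds $408,300 by $4,100, which is 3 full-or-partial $1,500 increments; reduction = 3 × $110 = $330, leaving $2,090.
Total: $15,640 + $0 + $2,090 = $17,730.

$17,730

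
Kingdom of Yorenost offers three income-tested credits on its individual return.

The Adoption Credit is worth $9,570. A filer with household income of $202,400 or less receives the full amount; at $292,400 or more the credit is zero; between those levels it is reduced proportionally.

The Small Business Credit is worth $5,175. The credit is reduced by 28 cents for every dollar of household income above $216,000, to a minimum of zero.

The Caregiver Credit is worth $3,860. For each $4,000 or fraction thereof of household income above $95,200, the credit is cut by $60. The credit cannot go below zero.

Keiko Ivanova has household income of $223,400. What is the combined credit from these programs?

Adoption Credit: $223,400 is $21,000 into a $90,000 phase-out range, leaving 69,000/90,000 of the credit: $9,570 × 69,000/90,000 = $7,337.
Small Business Credit: 28% of the $7,400 excess over $216,000 is $2,072; credit = $5,175 − $2,072 = $3,103.
Caregiver Credit: income exceeds $95,200 by $128,200, which is 33 full-or-partial $4,000 increments; reduction = 33 × $60 = $1,980, leaving $1,880.
Total: $7,337 + $3,103 + $1,880 = $12,320.

$12,320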